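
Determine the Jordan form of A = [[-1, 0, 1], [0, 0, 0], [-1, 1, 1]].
The characteristic polynomial is det(xI - A) = x^3, so the eigenvalues are 0 (algebraic multiplicity 3).

For λ = 0: rank(A) = 2, rank(A^2) = 1, rank(A^3) = 0. The eigenspace has dimension 3 - 2 = 1, so there is 1 Jordan block; the rank sequence gives block sizes [3].

Assembling the blocks gives the Jordan form J above.

J = [[0, 1, 0], [0, 0, 1], [0, 0, 0]]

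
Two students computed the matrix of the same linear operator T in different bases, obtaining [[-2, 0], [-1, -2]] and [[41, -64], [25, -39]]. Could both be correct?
trace(A) = -4 but trace(B) = 2. The trace is a similarity invariant, so A and B are not similar.

No.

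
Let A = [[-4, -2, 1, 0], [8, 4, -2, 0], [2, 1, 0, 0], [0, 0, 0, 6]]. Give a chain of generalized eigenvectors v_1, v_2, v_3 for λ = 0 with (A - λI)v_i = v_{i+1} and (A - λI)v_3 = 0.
v_1 = [[0, 1, 1, 0]]^T, v_2 = [[-1, 2, 1, 0]]^T, v_3 = [[1, -2, 0, 0]]^T

We seek v_1 ∈ ker(A^3) \ ker(A^2), then set v_{i+1} = A v_i.

One such chain is v_1 = [[0, 1, 1, 0]]^T, v_2 = [[-1, 2, 1, 0]]^T, v_3 = [[1, -2, 0, 0]]^T. Check: A v_3 = [[0, 0, 0, 0]]^T = 0.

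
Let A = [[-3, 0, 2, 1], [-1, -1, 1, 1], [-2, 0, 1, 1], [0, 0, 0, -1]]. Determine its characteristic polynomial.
χ_A(x) = (x + 1)^4

xI - A = [[x + 3, 0, -2, -1], [1, x + 1, -1, -1], [2, 0, x - 1, -1], [0, 0, 0, x + 1]].

Expanding det(xI - A) along the first row:
det(xI - A) = + (x + 3)·det([[x + 1, -1, -1], [0, x - 1, -1], [0, 0, x + 1]]) - (0)·det([[1, -1, -1], [2, x - 1, -1], [0, 0, x + 1]]) + (-2)·det([[1, x + 1, -1], [2, 0, -1], [0, 0, x + 1]]) - (-1)·det([[1, x + 1, -1], [2, 0, x - 1], [0, 0, 0]]).

Evaluating gives χ_A(x) = x^4 + 4x^3 + 6x^2 + 4x + 1 = (x + 1)^4.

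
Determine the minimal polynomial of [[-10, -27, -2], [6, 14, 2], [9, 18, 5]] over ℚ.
The characteristic polynomial factors as (x - 5)(x - 2)^2. The minimal polynomial is ∏(x - λ)^{k_λ} where k_λ is the size of the largest Jordan block at λ.

For λ = 2: rank(A - 2I) = 2, and the largest Jordan block has size 2 (the smallest k with rank((A - 2I)^k) = rank((A - 2I)^(k+1))).
For λ = 5: rank(A - 5I) = 2, and the largest Jordan block has size 1 (the smallest k with rank((A - 5I)^k) = rank((A - 5I)^(k+1))).

So m_A(x) = (x - 5)(x - 2)^2.

m_A(x) = (x - 5)(x - 2)^2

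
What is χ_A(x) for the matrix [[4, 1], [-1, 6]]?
xI - A = [[x - 4, -1], [1, x - 6]].

Expanding det(xI - A) along the first row:
det(xI - A) = + (x - 4)·det([[x - 6]]) - (-1)·det([[1]]).

Evaluating gives χ_A(x) = x^2 - 10x + 25 = (x - 5)^2.

χ_A(x) = (x - 5)^2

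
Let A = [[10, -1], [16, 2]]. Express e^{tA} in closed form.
e^{tA} = [[(4*t + 1)*e^{6*t}, -t*e^{6*t}], [16*t*e^{6*t}, (1 - 4*t)*e^{6*t}]]

A has Jordan form J = [[6, 1], [0, 6]] with A = PJP^{-1}, so e^{tA} = P e^{tJ} P^{-1}.

For a Jordan block J_k(λ), e^{tJ_k(λ)} = e^{λt} · (I + tN + t^2 N^2/2! + ... + t^{k-1} N^{k-1}/(k-1)!) where N is the nilpotent superdiagonal part.

Assembling the blocks and conjugating back gives the entries of e^{tA} as shown above.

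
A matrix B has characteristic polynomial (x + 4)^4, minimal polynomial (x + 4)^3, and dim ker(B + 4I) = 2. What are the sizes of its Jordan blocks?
λ = -4: algebraic multiplicity 4 (exponent in χ_B), largest block size 3 (exponent in m_B), 2 blocks (geometric multiplicity). These force block sizes [3, 1].

Jordan blocks: (-4, 3), (-4, 1)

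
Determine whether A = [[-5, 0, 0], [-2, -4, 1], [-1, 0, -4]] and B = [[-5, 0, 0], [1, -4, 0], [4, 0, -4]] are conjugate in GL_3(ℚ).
No.

Both have characteristic polynomial (x + 4)^2(x + 5), but the minimal polynomial of A is (x + 4)^2(x + 5) while the minimal polynomial of B is (x + 4)(x + 5). The minimal polynomial is a similarity invariant, so A and B are not similar.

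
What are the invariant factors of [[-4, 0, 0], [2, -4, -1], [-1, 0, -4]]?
The Jordan structure of A has elementary divisors (x + 4)^3. Arranging the block sizes at each eigenvalue in decreasing order and taking row products gives the invariant factors.

Invariant factors (smallest first, each dividing the next): (x + 4)^3.

Check: the last factor (x + 4)^3 is the minimal polynomial, and the product (x + 4)^3 is the characteristic polynomial.

(x + 4)^3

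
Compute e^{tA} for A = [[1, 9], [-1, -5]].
A has Jordan form J = [[-2, 1], [0, -2]] with A = PJP^{-1}, so e^{tA} = P e^{tJ} P^{-1}.

For a Jordan block J_k(λ), e^{tJ_k(λ)} = e^{λt} · (I + tN + t^2 N^2/2! + ... + t^{k-1} N^{k-1}/(k-1)!) where N is the nilpotent superdiagonal part.

Assembling the blocks and conjugating back gives the entries of e^{tA} as shown above.

e^{tA} = [[(3*t + 1)*e^{-2*t}, 9*t*e^{-2*t}], [-t*e^{-2*t}, (1 - 3*t)*e^{-2*t}]]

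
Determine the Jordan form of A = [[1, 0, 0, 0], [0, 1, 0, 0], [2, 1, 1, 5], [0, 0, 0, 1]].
The characteristic polynomial is det(xI - A) = (x - 1)^4, so the eigenvalues are 1 (algebraic multiplicity 4).

For λ = 1: rank(A - I) = 1, rank((A - I)^2) = 0. The eigenspace has dimension 4 - 1 = 3, so there are 3 Jordan blocks; the rank sequence gives block sizes [2, 1, 1].

Assembling the blocks gives the Jordan form J above.

J = [[1, 1, 0, 0], [0, 1, 0, 0], [0, 0, 1, 0], [0, 0, 0, 1]]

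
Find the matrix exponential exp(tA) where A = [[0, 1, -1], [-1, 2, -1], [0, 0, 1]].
A has Jordan form J = [[1, 1, 0], [0, 1, 0], [0, 0, 1]] with A = PJP^{-1}, so e^{tA} = P e^{tJ} P^{-1}.

For a Jordan block J_k(λ), e^{tJ_k(λ)} = e^{λt} · (I + tN + t^2 N^2/2! + ... + t^{k-1} N^{k-1}/(k-1)!) where N is the nilpotent superdiagonal part.

Assembling the blocks and conjugating back gives the entries of e^{tA} as shown above.

e^{tA} = [[(1 - t)*e^{t}, t*e^{t}, -t*e^{t}], [-t*e^{t}, (t + 1)*e^{t}, -t*e^{t}], [0, 0, e^{t}]]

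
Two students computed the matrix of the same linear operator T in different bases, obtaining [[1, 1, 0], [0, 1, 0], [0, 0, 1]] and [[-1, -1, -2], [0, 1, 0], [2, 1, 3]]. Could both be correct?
Yes.

Two matrices over a field are similar if and only if they have the same invariant factors.

Both A and B have characteristic polynomial (x - 1)^3 and minimal polynomial (x - 1)^2. Computing further, both have invariant factors x - 1, (x - 1)^2. Hence A and B are similar.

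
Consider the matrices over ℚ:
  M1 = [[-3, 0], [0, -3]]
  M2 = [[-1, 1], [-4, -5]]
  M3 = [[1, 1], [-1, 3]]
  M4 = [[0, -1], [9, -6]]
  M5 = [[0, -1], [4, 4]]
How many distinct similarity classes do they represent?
Characteristic polynomials: χ_{M1} = (x + 3)^2, χ_{M2} = (x + 3)^2, χ_{M3} = (x - 2)^2, χ_{M4} = (x + 3)^2, χ_{M5} = (x - 2)^2.

{M1}: invariant factors x + 3, x + 3.

{M2, M4}: invariant factors (x + 3)^2.

{M3, M5}: invariant factors (x - 2)^2.

Matrices are similar if and only if their invariant-factor lists agree; the partition into similarity classes is {M1}, {M2, M4}, {M3, M5}.

3 classes: {M1}, {M2, M4}, {M3, M5}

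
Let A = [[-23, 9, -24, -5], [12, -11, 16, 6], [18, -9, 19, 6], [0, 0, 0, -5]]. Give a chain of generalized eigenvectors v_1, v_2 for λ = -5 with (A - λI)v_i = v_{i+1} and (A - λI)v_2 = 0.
v_1 = [[-1, 1, 1, 0]]^T, v_2 = [[3, -2, -3, 0]]^T

We seek v_1 ∈ ker((A + 5I)^2) \ ker(A + 5I), then set v_{i+1} = (A + 5I) v_i.

One such chain is v_1 = [[-1, 1, 1, 0]]^T, v_2 = [[3, -2, -3, 0]]^T. Check: (A + 5I) v_2 = [[0, 0, 0, 0]]^T = 0.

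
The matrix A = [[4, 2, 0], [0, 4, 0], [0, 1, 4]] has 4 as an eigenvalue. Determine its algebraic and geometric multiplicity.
The characteristic polynomial is (x - 4)^3, so the factor x - 4 appears with exponent 3: the algebraic multiplicity is 3.

rank(A - 4I) = 1, so the eigenspace has dimension 3 - 1 = 2: the geometric multiplicity is 2.

Since 2 < 3, A is not diagonalizable.

algebraic multiplicity 3, geometric multiplicity 2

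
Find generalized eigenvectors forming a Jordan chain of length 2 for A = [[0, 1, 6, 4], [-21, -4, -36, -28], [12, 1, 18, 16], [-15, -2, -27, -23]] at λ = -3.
v_1 = [[0, 1, 0, 0]]^T, v_2 = [[1, -1, 1, -2]]^T

We seek v_1 ∈ ker((A + 3I)^2) \ ker(A + 3I), then set v_{i+1} = (A + 3I) v_i.

One such chain is v_1 = [[0, 1, 0, 0]]^T, v_2 = [[1, -1, 1, -2]]^T. Check: (A + 3I) v_2 = [[0, 0, 0, 0]]^T = 0.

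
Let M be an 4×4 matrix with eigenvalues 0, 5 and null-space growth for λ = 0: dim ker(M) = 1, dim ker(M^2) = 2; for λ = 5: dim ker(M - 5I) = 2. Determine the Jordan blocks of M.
Jordan blocks: (0, 2), (5, 1), (5, 1)

λ = 0: successive nullity increments [1, 1] count blocks of size ≥ k; block sizes are [2].
λ = 5: successive nullity increments [2] count blocks of size ≥ k; block sizes are [1, 1].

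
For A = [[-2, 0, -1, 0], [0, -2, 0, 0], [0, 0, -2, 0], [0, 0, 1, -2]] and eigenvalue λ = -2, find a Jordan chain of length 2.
v_1 = [[1, 1, -1, -2]]^T, v_2 = [[1, 0, 0, -1]]^T

We seek v_1 ∈ ker((A + 2I)^2) \ ker(A + 2I), then set v_{i+1} = (A + 2I) v_i.

One such chain is v_1 = [[1, 1, -1, -2]]^T, v_2 = [[1, 0, 0, -1]]^T. Check: (A + 2I) v_2 = [[0, 0, 0, 0]]^T = 0.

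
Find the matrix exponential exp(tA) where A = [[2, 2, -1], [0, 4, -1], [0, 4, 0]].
A has Jordan form J = [[2, 1, 0], [0, 2, 0], [0, 0, 2]] with A = PJP^{-1}, so e^{tA} = P e^{tJ} P^{-1}.

For a Jordan block J_k(λ), e^{tJ_k(λ)} = e^{λt} · (I + tN + t^2 N^2/2! + ... + t^{k-1} N^{k-1}/(k-1)!) where N is the nilpotent superdiagonal part.

Assembling the blocks and conjugating back gives the entries of e^{tA} as shown above.

e^{tA} = [[e^{2*t}, 2*t*e^{2*t}, -t*e^{2*t}], [0, (2*t + 1)*e^{2*t}, -t*e^{2*t}], [0, 4*t*e^{2*t}, (1 - 2*t)*e^{2*t}]]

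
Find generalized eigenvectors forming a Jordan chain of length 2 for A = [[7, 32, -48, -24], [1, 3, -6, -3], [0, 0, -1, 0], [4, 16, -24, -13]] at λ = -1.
v_1 = [[0, 1, 0, 1]]^T, v_2 = [[8, 1, 0, 4]]^T

We seek v_1 ∈ ker((A + I)^2) \ ker(A + I), then set v_{i+1} = (A + I) v_i.

One such chain is v_1 = [[0, 1, 0, 1]]^T, v_2 = [[8, 1, 0, 4]]^T. Check: (A + I) v_2 = [[0, 0, 0, 0]]^T = 0.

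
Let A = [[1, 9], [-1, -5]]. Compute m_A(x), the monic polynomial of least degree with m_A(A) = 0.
m_A(x) = (x + 2)^2

The characteristic polynomial factors as (x + 2)^2. The minimal polynomial is ∏(x - λ)^{k_λ} where k_λ is the size of the largest Jordan block at λ.

For λ = -2: rank(A + 2I) = 1, and the largest Jordan block has size 2 (the smallest k with rank((A + 2I)^k) = rank((A + 2I)^(k+1))).

So m_A(x) = (x + 2)^2.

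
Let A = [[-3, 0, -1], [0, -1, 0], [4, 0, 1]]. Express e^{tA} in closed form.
A has Jordan form J = [[-1, 1, 0], [0, -1, 0], [0, 0, -1]] with A = PJP^{-1}, so e^{tA} = P e^{tJ} P^{-1}.

For a Jordan block J_k(λ), e^{tJ_k(λ)} = e^{λt} · (I + tN + t^2 N^2/2! + ... + t^{k-1} N^{k-1}/(k-1)!) where N is the nilpotent superdiagonal part.

Assembling the blocks and conjugating back gives the entries of e^{tA} as shown above.

e^{tA} = [[(1 - 2*t)*e^{-t}, 0, -t*e^{-t}], [0, e^{-t}, 0], [4*t*e^{-t}, 0, (2*t + 1)*e^{-t}]]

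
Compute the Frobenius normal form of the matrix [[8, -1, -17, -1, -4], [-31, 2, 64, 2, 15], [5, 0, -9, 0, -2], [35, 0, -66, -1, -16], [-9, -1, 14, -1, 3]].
R = [[0, 0, 0, 0, 1], [1, 0, 0, 0, -3], [0, 1, 0, 0, 5], [0, 0, 1, 0, -5], [0, 0, 0, 1, 3]]

The invariant factors of A (the non-unit diagonal entries of the Smith normal form of xI - A over ℚ[x]) are (x - 1)(x^2 - x + 1)^2, each dividing the next. The characteristic polynomial is their product, (x - 1)(x^2 - x + 1)^2.

The rational canonical form is the block-diagonal matrix of companion matrices C(f_i):
R = [[0, 0, 0, 0, 1], [1, 0, 0, 0, -3], [0, 1, 0, 0, 5], [0, 0, 1, 0, -5], [0, 0, 0, 1, 3]].

Note the characteristic polynomial does not split into linear factors over ℚ, so A has no Jordan form over ℚ; the rational canonical form exists over any field.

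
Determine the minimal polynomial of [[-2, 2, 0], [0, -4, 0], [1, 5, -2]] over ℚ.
m_A(x) = (x + 2)^2(x + 4)

The characteristic polynomial factors as (x + 2)^2(x + 4). The minimal polynomial is ∏(x - λ)^{k_λ} where k_λ is the size of the largest Jordan block at λ.

For λ = -4: rank(A + 4I) = 2, and the largest Jordan block has size 1 (the smallest k with rank((A + 4I)^k) = rank((A + 4I)^(k+1))).
For λ = -2: rank(A + 2I) = 2, and the largest Jordan block has size 2 (the smallest k with rank((A + 2I)^k) = rank((A + 2I)^(k+1))).

So m_A(x) = (x + 2)^2(x + 4).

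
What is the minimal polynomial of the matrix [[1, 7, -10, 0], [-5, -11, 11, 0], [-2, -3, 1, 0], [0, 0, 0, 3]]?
m_A(x) = (x - 3)(x + 3)^3

The characteristic polynomial factors as (x - 3)(x + 3)^3. The minimal polynomial is ∏(x - λ)^{k_λ} where k_λ is the size of the largest Jordan block at λ.

For λ = -3: rank(A + 3I) = 3, and the largest Jordan block has size 3 (the smallest k with rank((A + 3I)^k) = rank((A + 3I)^(k+1))).
For λ = 3: rank(A - 3I) = 3, and the largest Jordan block has size 1 (the smallest k with rank((A - 3I)^k) = rank((A - 3I)^(k+1))).

So m_A(x) = (x - 3)(x + 3)^3.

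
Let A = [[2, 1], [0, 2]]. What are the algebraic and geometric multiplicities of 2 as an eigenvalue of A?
The characteristic polynomial is (x - 2)^2, so the factor x - 2 appears with exponent 2: the algebraic multiplicity is 2.

rank(A - 2I) = 1, so the eigenspace has dimension 2 - 1 = 1: the geometric multiplicity is 1.

Since 1 < 2, A is not diagonalizable.

algebraic multiplicity 2, geometric multiplicity 1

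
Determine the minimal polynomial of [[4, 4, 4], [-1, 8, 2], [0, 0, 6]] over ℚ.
m_A(x) = (x - 6)^2

The characteristic polynomial factors as (x - 6)^3. The minimal polynomial is ∏(x - λ)^{k_λ} where k_λ is the size of the largest Jordan block at λ.

For λ = 6: rank(A - 6I) = 1, and the largest Jordan block has size 2 (the smallest k with rank((A - 6I)^k) = rank((A - 6I)^(k+1))).

So m_A(x) = (x - 6)^2.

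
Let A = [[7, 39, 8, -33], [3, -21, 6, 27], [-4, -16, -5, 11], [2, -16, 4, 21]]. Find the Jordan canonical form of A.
J = [[-2, 1, 0, 0], [0, -2, 0, 0], [0, 0, 3, 1], [0, 0, 0, 3]]

The characteristic polynomial is det(xI - A) = (x - 3)^2(x + 2)^2, so the eigenvalues are -2 (algebraic multiplicity 2), 3 (algebraic multiplicity 2).

For λ = -2: rank(A + 2I) = 3, rank((A + 2I)^2) = 2. The eigenspace has dimension 4 - 3 = 1, so there is 1 Jordan block; the rank sequence gives block sizes [2].

For λ = 3: rank(A - 3I) = 3, rank((A - 3I)^2) = 2. The eigenspace has dimension 4 - 3 = 1, so there is 1 Jordan block; the rank sequence gives block sizes [2].

Assembling the blocks gives the Jordan form J above.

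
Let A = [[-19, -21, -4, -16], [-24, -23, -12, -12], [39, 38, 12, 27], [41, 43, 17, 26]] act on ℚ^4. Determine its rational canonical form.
The invariant factors of A (the non-unit diagonal entries of the Smith normal form of xI - A over ℚ[x]) are (x - 3)(x + 5), (x - 3)(x + 5), each dividing the next. The characteristic polynomial is their product, (x - 3)^2(x + 5)^2.

The rational canonical form is the block-diagonal matrix of companion matrices C(f_i):
R = [[0, 15, 0, 0], [1, -2, 0, 0], [0, 0, 0, 15], [0, 0, 1, -2]].

R = [[0, 15, 0, 0], [1, -2, 0, 0], [0, 0, 0, 15], [0, 0, 1, -2]]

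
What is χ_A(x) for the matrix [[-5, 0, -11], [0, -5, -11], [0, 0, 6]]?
χ_A(x) = (x - 6)(x + 5)^2

xI - A = [[x + 5, 0, 11], [0, x + 5, 11], [0, 0, x - 6]].

Expanding det(xI - A) along the first row:
det(xI - A) = + (x + 5)·det([[x + 5, 11], [0, x - 6]]) - (0)·det([[0, 11], [0, x - 6]]) + (11)·det([[0, x + 5], [0, 0]]).

Evaluating gives χ_A(x) = x^3 + 4x^2 - 35x - 150 = (x - 6)(x + 5)^2.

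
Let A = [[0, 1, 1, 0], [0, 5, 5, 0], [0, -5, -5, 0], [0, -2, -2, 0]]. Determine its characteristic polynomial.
χ_A(x) = x^4

xI - A = [[x, -1, -1, 0], [0, x - 5, -5, 0], [0, 5, x + 5, 0], [0, 2, 2, x]].

Expanding det(xI - A) along the first row:
det(xI - A) = + (x)·det([[x - 5, -5, 0], [5, x + 5, 0], [2, 2, x]]) - (-1)·det([[0, -5, 0], [0, x + 5, 0], [0, 2, x]]) + (-1)·det([[0, x - 5, 0], [0, 5, 0], [0, 2, x]]) - (0)·det([[0, x - 5, -5], [0, 5, x + 5], [0, 2, 2]]).

Evaluating gives χ_A(x) = x^4.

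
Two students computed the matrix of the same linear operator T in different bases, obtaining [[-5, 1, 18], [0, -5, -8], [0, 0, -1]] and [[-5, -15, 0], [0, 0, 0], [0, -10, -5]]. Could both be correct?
No.

trace(A) = -11 but trace(B) = -10. The trace is a similarity invariant, so A and B are not similar.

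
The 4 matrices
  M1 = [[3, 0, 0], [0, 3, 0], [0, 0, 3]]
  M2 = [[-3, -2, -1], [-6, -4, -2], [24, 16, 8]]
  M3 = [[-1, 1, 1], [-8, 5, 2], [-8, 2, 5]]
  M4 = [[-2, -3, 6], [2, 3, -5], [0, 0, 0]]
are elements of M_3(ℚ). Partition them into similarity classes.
4 classes: {M1}, {M2}, {M3}, {M4}

Characteristic polynomials: χ_{M1} = (x - 3)^3, χ_{M2} = x^2(x - 1), χ_{M3} = (x - 3)^3, χ_{M4} = x^2(x - 1).

{M1}: invariant factors x - 3, x - 3, x - 3.

{M2}: invariant factors x, x(x - 1).

{M3}: invariant factors x - 3, (x - 3)^2.

{M4}: invariant factors x^2(x - 1).

Matrices are similar if and only if their invariant-factor lists agree; the partition into similarity classes is {M1}, {M2}, {M3}, {M4}.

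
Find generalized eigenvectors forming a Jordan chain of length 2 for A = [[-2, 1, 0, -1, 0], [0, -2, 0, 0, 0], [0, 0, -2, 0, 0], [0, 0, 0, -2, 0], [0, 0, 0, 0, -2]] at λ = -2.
v_1 = [[-1, 0, 0, -1, 0]]^T, v_2 = [[1, 0, 0, 0, 0]]^T

We seek v_1 ∈ ker((A + 2I)^2) \ ker(A + 2I), then set v_{i+1} = (A + 2I) v_i.

One such chain is v_1 = [[-1, 0, 0, -1, 0]]^T, v_2 = [[1, 0, 0, 0, 0]]^T. Check: (A + 2I) v_2 = [[0, 0, 0, 0, 0]]^T = 0.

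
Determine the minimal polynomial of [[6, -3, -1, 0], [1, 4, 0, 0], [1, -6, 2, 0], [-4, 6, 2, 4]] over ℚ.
The characteristic polynomial factors as (x - 4)^4. The minimal polynomial is ∏(x - λ)^{k_λ} where k_λ is the size of the largest Jordan block at λ.

For λ = 4: rank(A - 4I) = 2, and the largest Jordan block has size 3 (the smallest k with rank((A - 4I)^k) = rank((A - 4I)^(k+1))).

So m_A(x) = (x - 4)^3.

m_A(x) = (x - 4)^3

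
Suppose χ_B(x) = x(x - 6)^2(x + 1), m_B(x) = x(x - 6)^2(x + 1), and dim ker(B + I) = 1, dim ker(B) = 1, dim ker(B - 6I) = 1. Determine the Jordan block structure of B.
λ = -1: algebraic multiplicity 1 (exponent in χ_B), largest block size 1 (exponent in m_B), 1 block (geometric multiplicity). This forces block sizes [1].
λ = 0: algebraic multiplicity 1 (exponent in χ_B), largest block size 1 (exponent in m_B), 1 block (geometric multiplicity). This forces block sizes [1].
λ = 6: algebraic multiplicity 2 (exponent in χ_B), largest block size 2 (exponent in m_B), 1 block (geometric multiplicity). This forces block sizes [2].

Jordan blocks: (-1, 1), (0, 1), (6, 2)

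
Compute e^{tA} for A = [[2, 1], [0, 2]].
e^{tA} = [[e^{2*t}, t*e^{2*t}], [0, e^{2*t}]]

A has Jordan form J = [[2, 1], [0, 2]] with A = PJP^{-1}, so e^{tA} = P e^{tJ} P^{-1}.

For a Jordan block J_k(λ), e^{tJ_k(λ)} = e^{λt} · (I + tN + t^2 N^2/2! + ... + t^{k-1} N^{k-1}/(k-1)!) where N is the nilpotent superdiagonal part.

Assembling the blocks and conjugating back gives the entries of e^{tA} as shown above.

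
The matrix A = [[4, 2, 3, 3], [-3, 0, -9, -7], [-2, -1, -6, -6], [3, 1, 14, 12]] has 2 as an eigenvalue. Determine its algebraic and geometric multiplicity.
The characteristic polynomial is (x - 3)^2(x - 2)^2, so the factor x - 2 appears with exponent 2: the algebraic multiplicity is 2.

rank(A - 2I) = 3, so the eigenspace has dimension 4 - 3 = 1: the geometric multiplicity is 1.

Since 1 < 2, A is not diagonalizable.

algebraic multiplicity 2, geometric multiplicity 1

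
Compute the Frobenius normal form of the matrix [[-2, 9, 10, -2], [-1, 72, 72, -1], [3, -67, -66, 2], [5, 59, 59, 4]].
The invariant factors of A (the non-unit diagonal entries of the Smith normal form of xI - A over ℚ[x]) are (x - 5)(x - 3)^2(x + 3), each dividing the next. The characteristic polynomial is their product, (x - 5)(x - 3)^2(x + 3).

The rational canonical form is the block-diagonal matrix of companion matrices C(f_i):
R = [[0, 0, 0, 135], [1, 0, 0, -72], [0, 1, 0, -6], [0, 0, 1, 8]].

R = [[0, 0, 0, 135], [1, 0, 0, -72], [0, 1, 0, -6], [0, 0, 1, 8]]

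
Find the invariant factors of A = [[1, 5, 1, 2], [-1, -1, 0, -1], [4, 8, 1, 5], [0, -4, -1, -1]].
The Jordan structure of A has elementary divisors x^2, x^2. Arranging the block sizes at each eigenvalue in decreasing order and taking row products gives the invariant factors.

Invariant factors (smallest first, each dividing the next): x^2, x^2.

Check: the last factor x^2 is the minimal polynomial, and the product x^4 is the characteristic polynomial.

x^2, x^2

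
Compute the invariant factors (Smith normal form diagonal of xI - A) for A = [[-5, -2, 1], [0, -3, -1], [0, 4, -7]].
x + 5, (x + 5)^2

The Jordan structure of A has elementary divisors (x + 5)^2, (x + 5). Arranging the block sizes at each eigenvalue in decreasing order and taking row products gives the invariant factors.

Invariant factors (smallest first, each dividing the next): x + 5, (x + 5)^2.

Check: the last factor (x + 5)^2 is the minimal polynomial, and the product (x + 5)^3 is the characteristic polynomial.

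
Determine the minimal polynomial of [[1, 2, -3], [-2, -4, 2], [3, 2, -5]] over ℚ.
The characteristic polynomial factors as (x + 2)^2(x + 4). The minimal polynomial is ∏(x - λ)^{k_λ} where k_λ is the size of the largest Jordan block at λ.

For λ = -4: rank(A + 4I) = 2, and the largest Jordan block has size 1 (the smallest k with rank((A + 4I)^k) = rank((A + 4I)^(k+1))).
For λ = -2: rank(A + 2I) = 2, and the largest Jordan block has size 2 (the smallest k with rank((A + 2I)^k) = rank((A + 2I)^(k+1))).

So m_A(x) = (x + 2)^2(x + 4).

m_A(x) = (x + 2)^2(x + 4)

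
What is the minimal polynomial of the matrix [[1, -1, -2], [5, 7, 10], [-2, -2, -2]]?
The characteristic polynomial factors as (x - 2)^3. The minimal polynomial is ∏(x - λ)^{k_λ} where k_λ is the size of the largest Jordan block at λ.

For λ = 2: rank(A - 2I) = 1, and the largest Jordan block has size 2 (the smallest k with rank((A - 2I)^k) = rank((A - 2I)^(k+1))).

So m_A(x) = (x - 2)^2.

m_A(x) = (x - 2)^2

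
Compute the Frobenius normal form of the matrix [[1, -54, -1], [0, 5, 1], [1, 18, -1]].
R = [[0, 0, -72], [1, 0, 18], [0, 1, 5]]

The invariant factors of A (the non-unit diagonal entries of the Smith normal form of xI - A over ℚ[x]) are (x - 6)(x - 3)(x + 4), each dividing the next. The characteristic polynomial is their product, (x - 6)(x - 3)(x + 4).

The rational canonical form is the block-diagonal matrix of companion matrices C(f_i):
R = [[0, 0, -72], [1, 0, 18], [0, 1, 5]].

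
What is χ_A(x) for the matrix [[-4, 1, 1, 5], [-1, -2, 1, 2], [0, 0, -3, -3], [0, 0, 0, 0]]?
χ_A(x) = x(x + 3)^3

xI - A = [[x + 4, -1, -1, -5], [1, x + 2, -1, -2], [0, 0, x + 3, 3], [0, 0, 0, x]].

Expanding det(xI - A) along the first row:
det(xI - A) = + (x + 4)·det([[x + 2, -1, -2], [0, x + 3, 3], [0, 0, x]]) - (-1)·det([[1, -1, -2], [0, x + 3, 3], [0, 0, x]]) + (-1)·det([[1, x + 2, -2], [0, 0, 3], [0, 0, x]]) - (-5)·det([[1, x + 2, -1], [0, 0, x + 3], [0, 0, 0]]).

Evaluating gives χ_A(x) = x^4 + 9x^3 + 27x^2 + 27x = x(x + 3)^3.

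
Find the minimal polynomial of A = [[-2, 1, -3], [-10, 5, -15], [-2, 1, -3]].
The characteristic polynomial factors as x^3. The minimal polynomial is ∏(x - λ)^{k_λ} where k_λ is the size of the largest Jordan block at λ.

For λ = 0: rank(A) = 1, and the largest Jordan block has size 2 (the smallest k with rank(A^k) = rank(A^(k+1))).

So m_A(x) = x^2.

m_A(x) = x^2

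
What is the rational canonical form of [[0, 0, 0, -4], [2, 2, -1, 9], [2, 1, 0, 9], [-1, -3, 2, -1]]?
R = [[0, 0, 0, -4], [1, 0, 0, 8], [0, 1, 0, -4], [0, 0, 1, 1]]

The invariant factors of A (the non-unit diagonal entries of the Smith normal form of xI - A over ℚ[x]) are (x - 1)(x^3 + 4x - 4), each dividing the next. The characteristic polynomial is their product, (x - 1)(x^3 + 4x - 4).

The rational canonical form is the block-diagonal matrix of companion matrices C(f_i):
R = [[0, 0, 0, -4], [1, 0, 0, 8], [0, 1, 0, -4], [0, 0, 1, 1]].

Note the characteristic polynomial does not split into linear factors over ℚ, so A has no Jordan form over ℚ; the rational canonical form exists over any field.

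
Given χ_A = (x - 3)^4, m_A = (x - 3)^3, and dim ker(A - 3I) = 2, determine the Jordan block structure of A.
Jordan blocks: (3, 3), (3, 1)

λ = 3: algebraic multiplicity 4 (exponent in χ_A), largest block size 3 (exponent in m_A), 2 blocks (geometric multiplicity). These force block sizes [3, 1].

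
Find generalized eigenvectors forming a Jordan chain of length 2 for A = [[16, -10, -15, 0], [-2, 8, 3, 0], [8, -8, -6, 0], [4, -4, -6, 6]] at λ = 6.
We seek v_1 ∈ ker((A - 6I)^2) \ ker(A - 6I), then set v_{i+1} = (A - 6I) v_i.

One such chain is v_1 = [[4, 0, 3, 3]]^T, v_2 = [[-5, 1, -4, -2]]^T. Check: (A - 6I) v_2 = [[0, 0, 0, 0]]^T = 0.

v_1 = [[4, 0, 3, 3]]^T, v_2 = [[-5, 1, -4, -2]]^T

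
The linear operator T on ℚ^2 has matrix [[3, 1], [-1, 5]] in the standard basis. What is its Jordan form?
J = [[4, 1], [0, 4]]

The characteristic polynomial is det(xI - A) = (x - 4)^2, so the eigenvalues are 4 (algebraic multiplicity 2).

For λ = 4: rank(A - 4I) = 1, rank((A - 4I)^2) = 0. The eigenspace has dimension 2 - 1 = 1, so there is 1 Jordan block; the rank sequence gives block sizes [2].

Assembling the blocks gives the Jordan form J above.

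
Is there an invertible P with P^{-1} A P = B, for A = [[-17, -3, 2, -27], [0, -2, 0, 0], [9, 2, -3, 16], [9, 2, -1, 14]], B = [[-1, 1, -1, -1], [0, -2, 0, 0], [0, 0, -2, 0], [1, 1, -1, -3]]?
No.

Both have characteristic polynomial (x + 2)^4, but the minimal polynomial of A is (x + 2)^3 while the minimal polynomial of B is (x + 2)^2. The minimal polynomial is a similarity invariant, so A and B are not similar.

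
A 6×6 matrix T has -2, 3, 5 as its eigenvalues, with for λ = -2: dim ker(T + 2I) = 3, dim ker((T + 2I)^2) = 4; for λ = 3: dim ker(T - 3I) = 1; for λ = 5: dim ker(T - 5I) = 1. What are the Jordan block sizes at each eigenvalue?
λ = -2: successive nullity increments [3, 1] count blocks of size ≥ k; block sizes are [2, 1, 1].
λ = 3: successive nullity increments [1] count blocks of size ≥ k; block sizes are [1].
λ = 5: successive nullity increments [1] count blocks of size ≥ k; block sizes are [1].

Jordan blocks: (-2, 2), (-2, 1), (-2, 1), (3, 1), (5, 1)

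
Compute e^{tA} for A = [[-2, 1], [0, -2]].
e^{tA} = [[e^{-2*t}, t*e^{-2*t}], [0, e^{-2*t}]]

A has Jordan form J = [[-2, 1], [0, -2]] with A = PJP^{-1}, so e^{tA} = P e^{tJ} P^{-1}.

For a Jordan block J_k(λ), e^{tJ_k(λ)} = e^{λt} · (I + tN + t^2 N^2/2! + ... + t^{k-1} N^{k-1}/(k-1)!) where N is the nilpotent superdiagonal part.

Assembling the blocks and conjugating back gives the entries of e^{tA} as shown above.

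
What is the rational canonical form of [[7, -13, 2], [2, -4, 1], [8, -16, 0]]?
The invariant factors of A (the non-unit diagonal entries of the Smith normal form of xI - A over ℚ[x]) are (x - 4)(x^2 + x + 2), each dividing the next. The characteristic polynomial is their product, (x - 4)(x^2 + x + 2).

The rational canonical form is the block-diagonal matrix of companion matrices C(f_i):
R = [[0, 0, 8], [1, 0, 2], [0, 1, 3]].

Note the characteristic polynomial does not split into linear factors over ℚ, so A has no Jordan form over ℚ; the rational canonical form exists over any field.

R = [[0, 0, 8], [1, 0, 2], [0, 1, 3]]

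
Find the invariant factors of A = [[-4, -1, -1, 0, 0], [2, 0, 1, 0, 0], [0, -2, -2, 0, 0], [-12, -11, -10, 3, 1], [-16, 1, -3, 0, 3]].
The Jordan structure of A has elementary divisors (x + 2)^3, (x - 3)^2. Arranging the block sizes at each eigenvalue in decreasing order and taking row products gives the invariant factors.

Invariant factors (smallest first, each dividing the next): (x - 3)^2(x + 2)^3.

Check: the last factor (x - 3)^2(x + 2)^3 is the minimal polynomial, and the product (x - 3)^2(x + 2)^3 is the characteristic polynomial.

(x - 3)^2(x + 2)^3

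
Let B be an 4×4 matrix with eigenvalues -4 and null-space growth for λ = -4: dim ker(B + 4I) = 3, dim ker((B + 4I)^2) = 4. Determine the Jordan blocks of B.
Jordan blocks: (-4, 2), (-4, 1), (-4, 1)

λ = -4: successive nullity increments [3, 1] count blocks of size ≥ k; block sizes are [2, 1, 1].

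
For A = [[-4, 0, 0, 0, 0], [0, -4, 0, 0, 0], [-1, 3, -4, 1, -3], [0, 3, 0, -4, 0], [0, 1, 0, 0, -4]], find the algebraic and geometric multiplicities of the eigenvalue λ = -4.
algebraic multiplicity 5, geometric multiplicity 3

The characteristic polynomial is (x + 4)^5, so the factor x + 4 appears with exponent 5: the algebraic multiplicity is 5.

rank(A + 4I) = 2, so the eigenspace has dimension 5 - 2 = 3: the geometric multiplicity is 3.

Since 3 < 5, A is not diagonalizable.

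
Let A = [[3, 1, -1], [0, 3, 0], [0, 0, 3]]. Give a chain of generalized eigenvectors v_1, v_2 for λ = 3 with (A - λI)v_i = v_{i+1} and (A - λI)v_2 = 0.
v_1 = [[1, -1, -2]]^T, v_2 = [[1, 0, 0]]^T

We seek v_1 ∈ ker((A - 3I)^2) \ ker(A - 3I), then set v_{i+1} = (A - 3I) v_i.

One such chain is v_1 = [[1, -1, -2]]^T, v_2 = [[1, 0, 0]]^T. Check: (A - 3I) v_2 = [[0, 0, 0]]^T = 0.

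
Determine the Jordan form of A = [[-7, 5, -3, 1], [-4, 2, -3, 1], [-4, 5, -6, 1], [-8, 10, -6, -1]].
J = [[-3, 1, 0, 0], [0, -3, 0, 0], [0, 0, -3, 0], [0, 0, 0, -3]]

The characteristic polynomial is det(xI - A) = (x + 3)^4, so the eigenvalues are -3 (algebraic multiplicity 4).

For λ = -3: rank(A + 3I) = 1, rank((A + 3I)^2) = 0. The eigenspace has dimension 4 - 1 = 3, so there are 3 Jordan blocks; the rank sequence gives block sizes [2, 1, 1].

Assembling the blocks gives the Jordan form J above.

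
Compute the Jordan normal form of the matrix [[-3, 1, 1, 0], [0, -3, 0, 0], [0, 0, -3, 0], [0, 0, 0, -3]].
J = [[-3, 1, 0, 0], [0, -3, 0, 0], [0, 0, -3, 0], [0, 0, 0, -3]]

The characteristic polynomial is det(xI - A) = (x + 3)^4, so the eigenvalues are -3 (algebraic multiplicity 4).

For λ = -3: rank(A + 3I) = 1, rank((A + 3I)^2) = 0. The eigenspace has dimension 4 - 1 = 3, so there are 3 Jordan blocks; the rank sequence gives block sizes [2, 1, 1].

Assembling the blocks gives the Jordan form J above.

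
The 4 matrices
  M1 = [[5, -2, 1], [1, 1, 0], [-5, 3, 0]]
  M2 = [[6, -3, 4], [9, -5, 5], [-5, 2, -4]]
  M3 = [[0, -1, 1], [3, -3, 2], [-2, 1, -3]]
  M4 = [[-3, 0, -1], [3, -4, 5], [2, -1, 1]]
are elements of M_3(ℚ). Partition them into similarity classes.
3 classes: {M1}, {M2}, {M3, M4}

Characteristic polynomials: χ_{M1} = (x - 2)^3, χ_{M2} = (x + 1)^3, χ_{M3} = (x + 2)^3, χ_{M4} = (x + 2)^3.

{M1}: invariant factors (x - 2)^3.

{M2}: invariant factors (x + 1)^3.

{M3, M4}: invariant factors (x + 2)^3.

Matrices are similar if and only if their invariant-factor lists agree; the partition into similarity classes is {M1}, {M2}, {M3, M4}.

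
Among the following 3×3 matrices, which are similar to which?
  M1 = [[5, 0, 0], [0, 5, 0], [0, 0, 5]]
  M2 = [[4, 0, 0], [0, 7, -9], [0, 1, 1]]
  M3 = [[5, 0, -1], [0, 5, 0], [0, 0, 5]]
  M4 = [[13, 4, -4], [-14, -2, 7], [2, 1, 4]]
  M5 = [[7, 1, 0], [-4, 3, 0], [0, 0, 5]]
Characteristic polynomials: χ_{M1} = (x - 5)^3, χ_{M2} = (x - 4)^3, χ_{M3} = (x - 5)^3, χ_{M4} = (x - 5)^3, χ_{M5} = (x - 5)^3.

{M1}: invariant factors x - 5, x - 5, x - 5.

{M2}: invariant factors x - 4, (x - 4)^2.

{M3, M4, M5}: invariant factors x - 5, (x - 5)^2.

Matrices are similar if and only if their invariant-factor lists agree; the partition into similarity classes is {M1}, {M2}, {M3, M4, M5}.

3 classes: {M1}, {M2}, {M3, M4, M5}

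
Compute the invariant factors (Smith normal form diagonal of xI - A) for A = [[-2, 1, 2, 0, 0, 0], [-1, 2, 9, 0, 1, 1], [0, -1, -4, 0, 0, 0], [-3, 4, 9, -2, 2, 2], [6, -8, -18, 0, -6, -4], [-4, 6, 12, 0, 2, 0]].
x + 2, (x + 2)^2, (x + 2)^3

The Jordan structure of A has elementary divisors (x + 2)^3, (x + 2)^2, (x + 2). Arranging the block sizes at each eigenvalue in decreasing order and taking row products gives the invariant factors.

Invariant factors (smallest first, each dividing the next): x + 2, (x + 2)^2, (x + 2)^3.

Check: the last factor (x + 2)^3 is the minimal polynomial, and the product (x + 2)^6 is the characteristic polynomial.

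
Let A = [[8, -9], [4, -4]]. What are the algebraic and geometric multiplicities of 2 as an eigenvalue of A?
The characteristic polynomial is (x - 2)^2, so the factor x - 2 appears with exponent 2: the algebraic multiplicity is 2.

rank(A - 2I) = 1, so the eigenspace has dimension 2 - 1 = 1: the geometric multiplicity is 1.

Since 1 < 2, A is not diagonalizable.

algebraic multiplicity 2, geometric multiplicity 1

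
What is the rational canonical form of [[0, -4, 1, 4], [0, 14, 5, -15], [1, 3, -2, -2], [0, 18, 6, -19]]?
The invariant factors of A (the non-unit diagonal entries of the Smith normal form of xI - A over ℚ[x]) are (x + 1)(x + 2)(x^2 + 4x - 4), each dividing the next. The characteristic polynomial is their product, (x + 1)(x + 2)(x^2 + 4x - 4).

The rational canonical form is the block-diagonal matrix of companion matrices C(f_i):
R = [[0, 0, 0, 8], [1, 0, 0, 4], [0, 1, 0, -10], [0, 0, 1, -7]].

Note the characteristic polynomial does not split into linear factors over ℚ, so A has no Jordan form over ℚ; the rational canonical form exists over any field.

R = [[0, 0, 0, 8], [1, 0, 0, 4], [0, 1, 0, -10], [0, 0, 1, -7]]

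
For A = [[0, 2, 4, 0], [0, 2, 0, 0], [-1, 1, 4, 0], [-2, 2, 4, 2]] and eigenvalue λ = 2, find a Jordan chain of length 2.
v_1 = [[2, 1, 1, 3]]^T, v_2 = [[2, 0, 1, 2]]^T

We seek v_1 ∈ ker((A - 2I)^2) \ ker(A - 2I), then set v_{i+1} = (A - 2I) v_i.

One such chain is v_1 = [[2, 1, 1, 3]]^T, v_2 = [[2, 0, 1, 2]]^T. Check: (A - 2I) v_2 = [[0, 0, 0, 0]]^T = 0.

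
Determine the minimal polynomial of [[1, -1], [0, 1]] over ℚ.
m_A(x) = (x - 1)^2

The characteristic polynomial factors as (x - 1)^2. The minimal polynomial is ∏(x - λ)^{k_λ} where k_λ is the size of the largest Jordan block at λ.

For λ = 1: rank(A - I) = 1, and the largest Jordan block has size 2 (the smallest k with rank((A - I)^k) = rank((A - I)^(k+1))).

So m_A(x) = (x - 1)^2.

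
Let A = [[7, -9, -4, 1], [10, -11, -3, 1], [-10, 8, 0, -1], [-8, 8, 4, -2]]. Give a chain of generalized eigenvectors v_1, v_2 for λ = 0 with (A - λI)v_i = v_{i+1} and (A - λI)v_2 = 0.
v_1 = [[1, 1, -1, -1]]^T, v_2 = [[1, 1, -1, -2]]^T

We seek v_1 ∈ ker(A^2) \ ker(A), then set v_{i+1} = A v_i.

One such chain is v_1 = [[1, 1, -1, -1]]^T, v_2 = [[1, 1, -1, -2]]^T. Check: A v_2 = [[0, 0, 0, 0]]^T = 0.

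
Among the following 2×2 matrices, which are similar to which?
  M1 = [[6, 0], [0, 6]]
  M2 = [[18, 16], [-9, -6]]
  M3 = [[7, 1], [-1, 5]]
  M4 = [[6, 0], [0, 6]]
Characteristic polynomials: χ_{M1} = (x - 6)^2, χ_{M2} = (x - 6)^2, χ_{M3} = (x - 6)^2, χ_{M4} = (x - 6)^2.

{M1, M4}: invariant factors x - 6, x - 6.

{M2, M3}: invariant factors (x - 6)^2.

Matrices are similar if and only if their invariant-factor lists agree; the partition into similarity classes is {M1, M4}, {M2, M3}.

2 classes: {M1, M4}, {M2, M3}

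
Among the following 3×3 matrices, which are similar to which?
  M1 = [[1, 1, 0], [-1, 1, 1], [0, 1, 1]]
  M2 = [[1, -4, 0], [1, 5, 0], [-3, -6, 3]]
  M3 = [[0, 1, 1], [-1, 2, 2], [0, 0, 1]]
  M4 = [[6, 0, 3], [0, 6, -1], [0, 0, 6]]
Characteristic polynomials: χ_{M1} = (x - 1)^3, χ_{M2} = (x - 3)^3, χ_{M3} = (x - 1)^3, χ_{M4} = (x - 6)^3.

{M1, M3}: invariant factors (x - 1)^3.

{M2}: invariant factors x - 3, (x - 3)^2.

{M4}: invariant factors x - 6, (x - 6)^2.

Matrices are similar if and only if their invariant-factor lists agree; the partition into similarity classes is {M1, M3}, {M2}, {M4}.

3 classes: {M1, M3}, {M2}, {M4}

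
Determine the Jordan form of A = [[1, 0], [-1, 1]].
The characteristic polynomial is det(xI - A) = (x - 1)^2, so the eigenvalues are 1 (algebraic multiplicity 2).

For λ = 1: rank(A - I) = 1, rank((A - I)^2) = 0. The eigenspace has dimension 2 - 1 = 1, so there is 1 Jordan block; the rank sequence gives block sizes [2].

Assembling the blocks gives the Jordan form J above.

J = [[1, 1], [0, 1]]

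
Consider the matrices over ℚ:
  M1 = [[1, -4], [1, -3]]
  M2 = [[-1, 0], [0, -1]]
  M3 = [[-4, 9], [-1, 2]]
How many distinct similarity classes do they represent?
2 classes: {M1, M3}, {M2}

Characteristic polynomials: χ_{M1} = (x + 1)^2, χ_{M2} = (x + 1)^2, χ_{M3} = (x + 1)^2.

{M1, M3}: invariant factors (x + 1)^2.

{M2}: invariant factors x + 1, x + 1.

Matrices are similar if and only if their invariant-factor lists agree; the partition into similarity classes is {M1, M3}, {M2}.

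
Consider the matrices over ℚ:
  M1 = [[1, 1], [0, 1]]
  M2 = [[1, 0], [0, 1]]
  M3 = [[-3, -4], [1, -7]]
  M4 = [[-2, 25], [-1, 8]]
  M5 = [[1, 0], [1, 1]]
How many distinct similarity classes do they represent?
4 classes: {M1, M5}, {M2}, {M3}, {M4}

Characteristic polynomials: χ_{M1} = (x - 1)^2, χ_{M2} = (x - 1)^2, χ_{M3} = (x + 5)^2, χ_{M4} = (x - 3)^2, χ_{M5} = (x - 1)^2.

{M1, M5}: invariant factors (x - 1)^2.

{M2}: invariant factors x - 1, x - 1.

{M3}: invariant factors (x + 5)^2.

{M4}: invariant factors (x - 3)^2.

Matrices are similar if and only if their invariant-factor lists agree; the partition into similarity classes is {M1, M5}, {M2}, {M3}, {M4}.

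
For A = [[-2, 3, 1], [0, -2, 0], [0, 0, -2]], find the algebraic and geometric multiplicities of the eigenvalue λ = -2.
algebraic multiplicity 3, geometric multiplicity 2

The characteristic polynomial is (x + 2)^3, so the factor x + 2 appears with exponent 3: the algebraic multiplicity is 3.

rank(A + 2I) = 1, so the eigenspace has dimension 3 - 1 = 2: the geometric multiplicity is 2.

Since 2 < 3, A is not diagonalizable.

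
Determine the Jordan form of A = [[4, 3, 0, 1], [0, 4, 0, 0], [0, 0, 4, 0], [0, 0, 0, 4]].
The characteristic polynomial is det(xI - A) = (x - 4)^4, so the eigenvalues are 4 (algebraic multiplicity 4).

For λ = 4: rank(A - 4I) = 1, rank((A - 4I)^2) = 0. The eigenspace has dimension 4 - 1 = 3, so there are 3 Jordan blocks; the rank sequence gives block sizes [2, 1, 1].

Assembling the blocks gives the Jordan form J above.

J = [[4, 1, 0, 0], [0, 4, 0, 0], [0, 0, 4, 0], [0, 0, 0, 4]]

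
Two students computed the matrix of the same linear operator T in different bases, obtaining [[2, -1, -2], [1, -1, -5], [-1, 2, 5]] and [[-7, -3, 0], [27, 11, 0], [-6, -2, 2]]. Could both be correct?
No.

Both have characteristic polynomial (x - 2)^3, but the minimal polynomial of A is (x - 2)^3 while the minimal polynomial of B is (x - 2)^2. The minimal polynomial is a similarity invariant, so A and B are not similar.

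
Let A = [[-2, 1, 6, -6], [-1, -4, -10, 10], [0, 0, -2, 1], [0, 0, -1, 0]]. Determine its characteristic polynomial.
xI - A = [[x + 2, -1, -6, 6], [1, x + 4, 10, -10], [0, 0, x + 2, -1], [0, 0, 1, x]].

Expanding det(xI - A) along the first row:
det(xI - A) = + (x + 2)·det([[x + 4, 10, -10], [0, x + 2, -1], [0, 1, x]]) - (-1)·det([[1, 10, -10], [0, x + 2, -1], [0, 1, x]]) + (-6)·det([[1, x + 4, -10], [0, 0, -1], [0, 0, x]]) - (6)·det([[1, x + 4, 10], [0, 0, x + 2], [0, 0, 1]]).

Evaluating gives χ_A(x) = x^4 + 8x^3 + 22x^2 + 24x + 9 = (x + 1)^2(x + 3)^2.

χ_A(x) = (x + 1)^2(x + 3)^2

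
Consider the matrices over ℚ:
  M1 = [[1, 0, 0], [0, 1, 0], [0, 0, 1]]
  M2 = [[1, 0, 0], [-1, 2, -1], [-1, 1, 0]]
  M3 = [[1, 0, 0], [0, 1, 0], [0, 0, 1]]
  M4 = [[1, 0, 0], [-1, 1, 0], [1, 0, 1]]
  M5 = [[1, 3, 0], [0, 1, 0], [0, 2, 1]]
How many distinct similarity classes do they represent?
Characteristic polynomials: χ_{M1} = (x - 1)^3, χ_{M2} = (x - 1)^3, χ_{M3} = (x - 1)^3, χ_{M4} = (x - 1)^3, χ_{M5} = (x - 1)^3.

{M1, M3}: invariant factors x - 1, x - 1, x - 1.

{M2, M4, M5}: invariant factors x - 1, (x - 1)^2.

Matrices are similar if and only if their invariant-factor lists agree; the partition into similarity classes is {M1, M3}, {M2, M4, M5}.

2 classes: {M1, M3}, {M2, M4, M5}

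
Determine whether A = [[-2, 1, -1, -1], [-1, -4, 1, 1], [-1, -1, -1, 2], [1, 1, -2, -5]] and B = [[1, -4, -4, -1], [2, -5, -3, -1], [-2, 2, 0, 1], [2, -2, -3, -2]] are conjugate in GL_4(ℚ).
No.

trace(A) = -12 but trace(B) = -6. The trace is a similarity invariant, so A and B are not similar.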